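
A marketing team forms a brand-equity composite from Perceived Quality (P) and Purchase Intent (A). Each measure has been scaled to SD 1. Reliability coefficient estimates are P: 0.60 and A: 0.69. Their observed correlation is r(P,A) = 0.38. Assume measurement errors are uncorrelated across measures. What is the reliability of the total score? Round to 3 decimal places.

0.743

Var(P+A) = 2 + 2·[0.38] = 2 + 0.76 = 2.76.
Under uncorrelated errors the observed covariances equal the true-score covariances, so only the own-variance terms attenuate.
True-score variance = [0.60 + 0.69] + 0.76 = 1.29 + 0.76 = 2.05.
Reliability = 2.05 / 2.76 = 0.743.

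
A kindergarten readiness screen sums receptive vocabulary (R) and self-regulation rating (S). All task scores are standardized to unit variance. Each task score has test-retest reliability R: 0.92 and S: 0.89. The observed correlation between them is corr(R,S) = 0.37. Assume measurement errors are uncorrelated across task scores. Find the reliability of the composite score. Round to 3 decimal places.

0.931

Var(R+S) = 2 + 2·[0.37] = 2 + 0.74 = 2.74.
Under uncorrelated errors the observed covariances equal the true-score covariances, so only the own-variance terms attenuate.
True-score variance = [0.92 + 0.89] + 0.74 = 1.81 + 0.74 = 2.55.
Reliability = 2.55 / 2.74 = 0.931.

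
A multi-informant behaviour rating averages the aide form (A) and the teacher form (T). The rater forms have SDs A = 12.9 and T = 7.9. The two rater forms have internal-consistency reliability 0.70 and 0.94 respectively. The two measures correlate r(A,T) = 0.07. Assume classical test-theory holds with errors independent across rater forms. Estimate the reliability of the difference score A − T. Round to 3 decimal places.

Var(A−T) = 12.9² + 7.9² − 2·12.9·7.9·0.07 = 228.82 − 14.2674 = 214.553.
Because errors are independent across components, Cov(Tᵢ,Tⱼ) = Cov(Xᵢ,Xⱼ); the off-diagonal part of the true-score variance is the same as above.
True-score variance = [12.9²·0.70 + 7.9²·0.94] − 14.2674 = 175.152 − 14.2674 = 160.885.
Reliability = 160.885 / 214.553 = 0.750.

0.750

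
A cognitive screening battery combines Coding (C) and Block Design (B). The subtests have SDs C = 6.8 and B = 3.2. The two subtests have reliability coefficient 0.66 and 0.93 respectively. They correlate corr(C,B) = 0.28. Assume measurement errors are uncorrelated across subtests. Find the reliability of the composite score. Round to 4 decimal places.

0.7606

Var(C+B) = 6.8² + 3.2² + 2·[6.8·3.2·0.28] = 56.48 + 12.1856 = 68.6656.
Under uncorrelated errors the observed covariances equal the true-score covariances, so only the own-variance terms attenuate.
True-score variance = [6.8²·0.66 + 3.2²·0.93] + 12.1856 = 40.0416 + 12.1856 = 52.2272.
Reliability = 52.2272 / 68.6656 = 0.7606.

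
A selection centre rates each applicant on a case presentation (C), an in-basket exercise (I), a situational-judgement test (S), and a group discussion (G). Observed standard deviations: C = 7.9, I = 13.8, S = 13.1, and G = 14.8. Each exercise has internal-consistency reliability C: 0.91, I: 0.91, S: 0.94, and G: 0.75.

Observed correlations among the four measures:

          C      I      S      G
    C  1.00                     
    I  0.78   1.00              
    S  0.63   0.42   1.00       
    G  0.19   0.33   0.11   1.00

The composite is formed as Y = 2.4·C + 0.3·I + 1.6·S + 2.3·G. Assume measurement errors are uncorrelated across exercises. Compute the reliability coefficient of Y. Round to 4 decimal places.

0.8895

Var(Y) = 2.4²·7.9² + 0.3²·13.8² + 1.6²·13.1² + 2.3²·14.8² + 2·[0.72·7.9·13.8·0.78 + 3.84·7.9·13.1·0.63 + 5.52·7.9·14.8·0.19 + 0.48·13.8·13.1·0.42 + 0.69·13.8·14.8·0.33 + 3.68·13.1·14.8·0.11] = 1974.66 + 1191.3 = 3165.96.
Under uncorrelated errors the observed covariances equal the true-score covariances, so only the own-variance terms attenuate.
True-score variance = [2.4²·7.9²·0.91 + 0.3²·13.8²·0.91 + 1.6²·13.1²·0.94 + 2.3²·14.8²·0.75] + 1191.3 = 1624.73 + 1191.3 = 2816.02.
Reliability = 2816.02 / 3165.96 = 0.8895.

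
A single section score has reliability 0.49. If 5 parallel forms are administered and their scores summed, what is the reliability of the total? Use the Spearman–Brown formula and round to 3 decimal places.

0.828

ρ_k = kρ / (1 + (k−1)ρ) = 5·0.49 / (1 + 4·0.49) = 2.450 / 2.960 = 0.828.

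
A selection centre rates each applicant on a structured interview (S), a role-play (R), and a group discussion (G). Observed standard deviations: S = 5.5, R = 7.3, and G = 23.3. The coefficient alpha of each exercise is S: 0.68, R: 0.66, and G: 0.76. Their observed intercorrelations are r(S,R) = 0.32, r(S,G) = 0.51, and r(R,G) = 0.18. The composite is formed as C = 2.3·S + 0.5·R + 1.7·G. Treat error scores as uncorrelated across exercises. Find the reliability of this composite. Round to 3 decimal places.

0.815

Var(C) = 2.3²·5.5² + 0.5²·7.3² + 1.7²·23.3² + 2·[1.15·5.5·7.3·0.32 + 3.91·5.5·23.3·0.51 + 0.85·7.3·23.3·0.18] = 1742.3 + 592.686 = 2334.98.
Because errors are independent across components, Cov(Tᵢ,Tⱼ) = Cov(Xᵢ,Xⱼ); the off-diagonal part of the true-score variance is the same as above.
True-score variance = [2.3²·5.5²·0.68 + 0.5²·7.3²·0.66 + 1.7²·23.3²·0.76] + 592.686 = 1310.01 + 592.686 = 1902.7.
Reliability = 1902.7 / 2334.98 = 0.815.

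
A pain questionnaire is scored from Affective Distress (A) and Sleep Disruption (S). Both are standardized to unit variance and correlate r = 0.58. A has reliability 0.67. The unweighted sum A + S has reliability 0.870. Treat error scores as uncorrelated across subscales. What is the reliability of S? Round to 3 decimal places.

Var(A+S) = 2 + 2·0.58 = 3.160.
True-score variance = ρ_A + ρ_S + 2·0.58, so 0.870 = (0.67 + ρ_S + 1.16) / 3.160.
ρ_S = 0.870·3.160 − 0.67 − 1.16 = 0.919.

0.919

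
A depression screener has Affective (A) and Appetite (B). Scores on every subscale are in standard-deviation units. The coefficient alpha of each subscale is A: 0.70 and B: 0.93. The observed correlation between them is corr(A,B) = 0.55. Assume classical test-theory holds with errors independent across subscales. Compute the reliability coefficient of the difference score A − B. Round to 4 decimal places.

0.5889

Var(A−B) = 1 + 1 − 2·0.55 = 2 − 1.1 = 0.9.
Because errors are independent across components, Cov(Tᵢ,Tⱼ) = Cov(Xᵢ,Xⱼ); the off-diagonal part of the true-score variance is the same as above.
True-score variance = [0.70 + 0.93] − 1.1 = 1.63 − 1.1 = 0.53.
Reliability = 0.53 / 0.9 = 0.5889.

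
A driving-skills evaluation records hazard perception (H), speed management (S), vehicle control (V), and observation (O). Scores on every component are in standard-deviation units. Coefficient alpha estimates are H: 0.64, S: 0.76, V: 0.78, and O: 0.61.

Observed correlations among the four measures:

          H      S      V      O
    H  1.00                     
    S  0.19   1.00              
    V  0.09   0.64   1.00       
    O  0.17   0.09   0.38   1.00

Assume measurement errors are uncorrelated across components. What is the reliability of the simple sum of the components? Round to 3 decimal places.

0.830

Var(H+S+V+O) = 4 + 2·[0.19 + 0.09 + 0.17 + 0.64 + 0.09 + 0.38] = 4 + 3.12 = 7.12.
Under uncorrelated errors the observed covariances equal the true-score covariances, so only the own-variance terms attenuate.
True-score variance = [0.64 + 0.76 + 0.78 + 0.61] + 3.12 = 2.79 + 3.12 = 5.91.
Reliability = 5.91 / 7.12 = 0.830.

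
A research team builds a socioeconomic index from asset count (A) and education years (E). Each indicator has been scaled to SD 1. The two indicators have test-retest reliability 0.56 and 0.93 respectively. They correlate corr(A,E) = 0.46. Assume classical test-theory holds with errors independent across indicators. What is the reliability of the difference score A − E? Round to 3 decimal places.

0.528

Var(A−E) = 1 + 1 − 2·0.46 = 2 − 0.92 = 1.08.
Because errors are independent across components, Cov(Tᵢ,Tⱼ) = Cov(Xᵢ,Xⱼ); the off-diagonal part of the true-score variance is the same as above.
True-score variance = [0.56 + 0.93] − 0.92 = 1.49 − 0.92 = 0.57.
Reliability = 0.57 / 1.08 = 0.528.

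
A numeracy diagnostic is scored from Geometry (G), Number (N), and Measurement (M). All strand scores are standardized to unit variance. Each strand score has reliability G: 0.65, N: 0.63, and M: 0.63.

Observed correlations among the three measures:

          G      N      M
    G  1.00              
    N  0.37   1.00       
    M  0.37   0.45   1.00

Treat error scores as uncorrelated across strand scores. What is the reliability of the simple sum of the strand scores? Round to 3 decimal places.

0.797

Var(G+N+M) = 3 + 2·[0.37 + 0.37 + 0.45] = 3 + 2.38 = 5.38.
With uncorrelated errors the cross-covariances are all true-score covariance, so they carry over unchanged; only the diagonal terms shrink to ρᵢσᵢ².
True-score variance = [0.65 + 0.63 + 0.63] + 2.38 = 1.91 + 2.38 = 4.29.
Reliability = 4.29 / 5.38 = 0.797.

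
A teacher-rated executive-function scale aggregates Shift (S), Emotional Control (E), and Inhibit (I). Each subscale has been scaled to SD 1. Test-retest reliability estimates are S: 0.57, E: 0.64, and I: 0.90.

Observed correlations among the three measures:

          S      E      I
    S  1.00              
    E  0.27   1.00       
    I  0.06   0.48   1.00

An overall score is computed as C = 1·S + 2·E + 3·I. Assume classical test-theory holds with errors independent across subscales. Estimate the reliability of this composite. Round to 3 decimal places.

Var(C) = 1 + 2² + 3² + 2·[2·0.27 + 3·0.06 + 6·0.48] = 14 + 7.2 = 21.2.
Under uncorrelated errors the observed covariances equal the true-score covariances, so only the own-variance terms attenuate.
True-score variance = [0.57 + 2²·0.64 + 3²·0.90] + 7.2 = 11.23 + 7.2 = 18.43.
Reliability = 18.43 / 21.2 = 0.869.

0.869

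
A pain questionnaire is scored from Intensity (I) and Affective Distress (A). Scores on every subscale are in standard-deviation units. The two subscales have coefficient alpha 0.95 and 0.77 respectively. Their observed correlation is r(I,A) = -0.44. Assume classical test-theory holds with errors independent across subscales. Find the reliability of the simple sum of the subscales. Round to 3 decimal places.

Var(I+A) = 2 + 2·[(-0.44)] = 2 − 0.88 = 1.12.
Because errors are independent across components, Cov(Tᵢ,Tⱼ) = Cov(Xᵢ,Xⱼ); the off-diagonal part of the true-score variance is the same as above.
True-score variance = [0.95 + 0.77] − 0.88 = 1.72 − 0.88 = 0.84.
Reliability = 0.84 / 1.12 = 0.750.

0.750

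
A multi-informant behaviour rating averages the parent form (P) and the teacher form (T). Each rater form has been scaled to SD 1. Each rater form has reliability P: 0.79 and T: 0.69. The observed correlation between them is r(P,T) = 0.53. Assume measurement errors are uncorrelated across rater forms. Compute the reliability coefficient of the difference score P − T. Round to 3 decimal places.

Var(P−T) = 1 + 1 − 2·0.53 = 2 − 1.06 = 0.94.
Because errors are independent across components, Cov(Tᵢ,Tⱼ) = Cov(Xᵢ,Xⱼ); the off-diagonal part of the true-score variance is the same as above.
True-score variance = [0.79 + 0.69] − 1.06 = 1.48 − 1.06 = 0.42.
Reliability = 0.42 / 0.94 = 0.447.

0.447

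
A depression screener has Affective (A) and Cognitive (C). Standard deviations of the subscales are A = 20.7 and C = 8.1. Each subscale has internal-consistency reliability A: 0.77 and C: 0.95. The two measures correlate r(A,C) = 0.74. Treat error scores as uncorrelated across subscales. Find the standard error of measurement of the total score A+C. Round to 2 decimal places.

10.09

Var(total) = 494.1 + 248.152 = 742.252.
True-score variance = 392.267 + 248.152 = 640.418, so reliability = 0.8628.
Error variance = 742.252 − 640.418 = 101.833; SEM = √101.833 = 10.09.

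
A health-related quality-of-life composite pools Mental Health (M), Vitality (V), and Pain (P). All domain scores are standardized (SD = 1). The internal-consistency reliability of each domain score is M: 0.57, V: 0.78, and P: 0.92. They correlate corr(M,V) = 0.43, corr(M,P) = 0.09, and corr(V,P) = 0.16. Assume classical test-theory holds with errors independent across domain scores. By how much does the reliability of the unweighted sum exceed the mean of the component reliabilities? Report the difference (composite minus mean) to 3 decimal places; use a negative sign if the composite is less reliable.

Var(sum) = 3 + 1.36 = 4.36; true-score variance = 2.27 + 1.36 = 3.63; composite reliability = 0.8326.
Mean component reliability = 0.7567.
Difference = 0.8326 − 0.7567 = 0.076.

0.076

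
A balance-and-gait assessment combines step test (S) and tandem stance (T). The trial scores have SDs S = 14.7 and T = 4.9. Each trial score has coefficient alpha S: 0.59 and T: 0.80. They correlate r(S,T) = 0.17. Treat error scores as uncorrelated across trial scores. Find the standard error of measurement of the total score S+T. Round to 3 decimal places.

9.664

Var(total) = 240.1 + 24.4902 = 264.59.
True-score variance = 146.701 + 24.4902 = 171.191, so reliability = 0.6470.
Error variance = 264.59 − 171.191 = 93.3989; SEM = √93.3989 = 9.664.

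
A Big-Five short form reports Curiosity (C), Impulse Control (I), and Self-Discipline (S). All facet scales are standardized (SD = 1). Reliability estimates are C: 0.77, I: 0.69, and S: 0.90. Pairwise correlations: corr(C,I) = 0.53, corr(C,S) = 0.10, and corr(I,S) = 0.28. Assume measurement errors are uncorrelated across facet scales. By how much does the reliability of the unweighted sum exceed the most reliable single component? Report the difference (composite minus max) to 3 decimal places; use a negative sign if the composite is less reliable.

Var(sum) = 3 + 1.82 = 4.82; true-score variance = 2.36 + 1.82 = 4.18; composite reliability = 0.8672.
Max component reliability = 0.9000.
Difference = 0.8672 − 0.9000 = -0.033.

-0.033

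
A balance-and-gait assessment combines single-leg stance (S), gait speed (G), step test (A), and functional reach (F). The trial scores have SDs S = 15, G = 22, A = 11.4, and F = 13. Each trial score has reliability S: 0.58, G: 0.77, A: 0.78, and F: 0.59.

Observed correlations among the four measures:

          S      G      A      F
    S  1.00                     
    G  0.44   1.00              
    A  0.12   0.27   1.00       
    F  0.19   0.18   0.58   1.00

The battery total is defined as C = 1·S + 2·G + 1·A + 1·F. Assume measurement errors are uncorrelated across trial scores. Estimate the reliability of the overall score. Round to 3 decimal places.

Var(C) = 15² + 2²·22² + 11.4² + 13² + 2·[2·15·22·0.44 + 15·11.4·0.12 + 15·13·0.19 + 2·22·11.4·0.27 + 2·22·13·0.18 + 11.4·13·0.58] = 2459.96 + 1344.64 = 3804.6.
With uncorrelated errors the cross-covariances are all true-score covariance, so they carry over unchanged; only the diagonal terms shrink to ρᵢσᵢ².
True-score variance = [15²·0.58 + 2²·22²·0.77 + 11.4²·0.78 + 13²·0.59] + 1344.64 = 1822.3 + 1344.64 = 3166.93.
Reliability = 3166.93 / 3804.6 = 0.832.

0.832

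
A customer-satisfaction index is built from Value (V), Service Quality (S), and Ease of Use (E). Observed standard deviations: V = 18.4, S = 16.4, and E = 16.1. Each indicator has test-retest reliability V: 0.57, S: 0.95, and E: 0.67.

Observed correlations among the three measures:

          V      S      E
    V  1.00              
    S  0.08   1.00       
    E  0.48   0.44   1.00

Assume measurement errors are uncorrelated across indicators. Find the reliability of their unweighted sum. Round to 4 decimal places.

0.8292

Var(V+S+E) = 18.4² + 16.4² + 16.1² + 2·[18.4·16.4·0.08 + 18.4·16.1·0.48 + 16.4·16.1·0.44] = 866.73 + 565.027 = 1431.76.
Under uncorrelated errors the observed covariances equal the true-score covariances, so only the own-variance terms attenuate.
True-score variance = [18.4²·0.57 + 16.4²·0.95 + 16.1²·0.67] + 565.027 = 622.162 + 565.027 = 1187.19.
Reliability = 1187.19 / 1431.76 = 0.8292.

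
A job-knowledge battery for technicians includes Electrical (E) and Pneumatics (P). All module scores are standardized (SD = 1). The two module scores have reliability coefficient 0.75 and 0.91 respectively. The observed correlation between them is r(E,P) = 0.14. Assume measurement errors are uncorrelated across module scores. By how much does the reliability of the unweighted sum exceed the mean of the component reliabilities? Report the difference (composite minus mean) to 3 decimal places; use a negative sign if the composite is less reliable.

Var(sum) = 2 + 0.28 = 2.28; true-score variance = 1.66 + 0.28 = 1.94; composite reliability = 0.8509.
Mean component reliability = 0.8300.
Difference = 0.8509 − 0.8300 = 0.021.

0.021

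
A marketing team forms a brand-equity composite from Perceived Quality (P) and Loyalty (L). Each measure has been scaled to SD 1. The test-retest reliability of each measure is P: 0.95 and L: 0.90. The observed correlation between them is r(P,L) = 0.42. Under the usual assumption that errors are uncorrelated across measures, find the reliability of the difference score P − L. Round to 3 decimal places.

0.871

Var(P−L) = 1 + 1 − 2·0.42 = 2 − 0.84 = 1.16.
Because errors are independent across components, Cov(Tᵢ,Tⱼ) = Cov(Xᵢ,Xⱼ); the off-diagonal part of the true-score variance is the same as above.
True-score variance = [0.95 + 0.90] − 0.84 = 1.85 − 0.84 = 1.01.
Reliability = 1.01 / 1.16 = 0.871.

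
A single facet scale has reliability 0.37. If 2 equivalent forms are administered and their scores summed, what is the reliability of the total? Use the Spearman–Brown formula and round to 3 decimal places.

ρ_k = kρ / (1 + (k−1)ρ) = 2·0.37 / (1 + 1·0.37) = 0.740 / 1.370 = 0.540.

0.540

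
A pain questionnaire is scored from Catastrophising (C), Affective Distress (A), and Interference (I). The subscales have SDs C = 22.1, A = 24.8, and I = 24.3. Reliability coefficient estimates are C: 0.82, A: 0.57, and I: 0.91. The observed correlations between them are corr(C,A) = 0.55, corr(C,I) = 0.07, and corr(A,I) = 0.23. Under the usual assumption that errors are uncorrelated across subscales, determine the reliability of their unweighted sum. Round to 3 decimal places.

0.847

Var(C+A+I) = 22.1² + 24.8² + 24.3² + 2·[22.1·24.8·0.55 + 22.1·24.3·0.07 + 24.8·24.3·0.23] = 1693.94 + 955.287 = 2649.23.
Under uncorrelated errors the observed covariances equal the true-score covariances, so only the own-variance terms attenuate.
True-score variance = [22.1²·0.82 + 24.8²·0.57 + 24.3²·0.91] + 955.287 = 1288.41 + 955.287 = 2243.7.
Reliability = 2243.7 / 2649.23 = 0.847.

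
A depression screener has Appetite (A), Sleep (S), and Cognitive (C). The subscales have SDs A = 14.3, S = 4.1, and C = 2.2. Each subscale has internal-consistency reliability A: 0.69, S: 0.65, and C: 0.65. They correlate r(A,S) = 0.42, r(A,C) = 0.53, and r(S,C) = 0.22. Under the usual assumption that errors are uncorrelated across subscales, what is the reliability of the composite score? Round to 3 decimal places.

0.773

Var(A+S+C) = 14.3² + 4.1² + 2.2² + 2·[14.3·4.1·0.42 + 14.3·2.2·0.53 + 4.1·2.2·0.22] = 226.14 + 86.5656 = 312.706.
Under uncorrelated errors the observed covariances equal the true-score covariances, so only the own-variance terms attenuate.
True-score variance = [14.3²·0.69 + 4.1²·0.65 + 2.2²·0.65] + 86.5656 = 155.171 + 86.5656 = 241.736.
Reliability = 241.736 / 312.706 = 0.773.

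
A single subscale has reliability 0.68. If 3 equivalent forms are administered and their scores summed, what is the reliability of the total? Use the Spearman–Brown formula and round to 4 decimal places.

0.8644

ρ_k = kρ / (1 + (k−1)ρ) = 3·0.68 / (1 + 2·0.68) = 2.040 / 2.360 = 0.8644.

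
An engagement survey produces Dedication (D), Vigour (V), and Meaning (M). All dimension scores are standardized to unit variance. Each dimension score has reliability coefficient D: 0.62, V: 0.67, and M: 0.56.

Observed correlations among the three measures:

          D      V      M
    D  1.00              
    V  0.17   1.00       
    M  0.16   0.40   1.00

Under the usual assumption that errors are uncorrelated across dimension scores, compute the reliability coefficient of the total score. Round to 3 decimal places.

Var(D+V+M) = 3 + 2·[0.17 + 0.16 + 0.40] = 3 + 1.46 = 4.46.
With uncorrelated errors the cross-covariances are all true-score covariance, so they carry over unchanged; only the diagonal terms shrink to ρᵢσᵢ².
True-score variance = [0.62 + 0.67 + 0.56] + 1.46 = 1.85 + 1.46 = 3.31.
Reliability = 3.31 / 4.46 = 0.742.

0.742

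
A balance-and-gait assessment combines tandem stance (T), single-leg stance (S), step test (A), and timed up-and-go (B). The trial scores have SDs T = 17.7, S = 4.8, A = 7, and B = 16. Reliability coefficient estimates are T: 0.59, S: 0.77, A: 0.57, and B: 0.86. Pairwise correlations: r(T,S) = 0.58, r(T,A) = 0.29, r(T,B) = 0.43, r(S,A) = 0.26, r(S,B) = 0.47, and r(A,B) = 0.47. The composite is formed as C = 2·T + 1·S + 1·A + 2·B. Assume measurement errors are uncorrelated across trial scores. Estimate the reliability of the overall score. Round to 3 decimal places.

0.831

Var(C) = 2²·17.7² + 4.8² + 7² + 2²·16² + 2·[2·17.7·4.8·0.58 + 2·17.7·7·0.29 + 4·17.7·16·0.43 + 4.8·7·0.26 + 2·4.8·16·0.47 + 2·7·16·0.47] = 2349.2 + 1687.46 = 4036.66.
Under uncorrelated errors the observed covariances equal the true-score covariances, so only the own-variance terms attenuate.
True-score variance = [2²·17.7²·0.59 + 4.8²·0.77 + 7²·0.57 + 2²·16²·0.86] + 1687.46 = 1665.68 + 1687.46 = 3353.13.
Reliability = 3353.13 / 4036.66 = 0.831.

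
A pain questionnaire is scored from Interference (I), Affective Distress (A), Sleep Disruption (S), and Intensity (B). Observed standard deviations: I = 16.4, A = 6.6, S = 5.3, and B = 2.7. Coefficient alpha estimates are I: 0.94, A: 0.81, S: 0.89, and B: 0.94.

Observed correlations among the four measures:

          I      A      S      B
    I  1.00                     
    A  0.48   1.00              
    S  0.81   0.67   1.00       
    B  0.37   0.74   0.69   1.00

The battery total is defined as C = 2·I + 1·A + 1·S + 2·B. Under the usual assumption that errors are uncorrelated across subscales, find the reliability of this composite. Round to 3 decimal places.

Var(C) = 2²·16.4² + 6.6² + 5.3² + 2²·2.7² + 2·[2·16.4·6.6·0.48 + 2·16.4·5.3·0.81 + 4·16.4·2.7·0.37 + 6.6·5.3·0.67 + 2·6.6·2.7·0.74 + 2·5.3·2.7·0.69] = 1176.65 + 759.626 = 1936.28.
With uncorrelated errors the cross-covariances are all true-score covariance, so they carry over unchanged; only the diagonal terms shrink to ρᵢσᵢ².
True-score variance = [2²·16.4²·0.94 + 6.6²·0.81 + 5.3²·0.89 + 2²·2.7²·0.94] + 759.626 = 1098.98 + 759.626 = 1858.61.
Reliability = 1858.61 / 1936.28 = 0.960.

0.960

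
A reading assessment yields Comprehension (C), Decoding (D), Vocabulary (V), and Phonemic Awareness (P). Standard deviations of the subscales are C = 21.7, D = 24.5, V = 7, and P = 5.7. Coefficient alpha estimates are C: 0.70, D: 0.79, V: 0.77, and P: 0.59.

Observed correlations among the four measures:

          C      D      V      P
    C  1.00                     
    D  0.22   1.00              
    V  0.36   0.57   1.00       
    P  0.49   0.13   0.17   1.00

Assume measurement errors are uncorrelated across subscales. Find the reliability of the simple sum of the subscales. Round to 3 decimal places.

Var(C+D+V+P) = 21.7² + 24.5² + 7² + 5.7² + 2·[21.7·24.5·0.22 + 21.7·7·0.36 + 21.7·5.7·0.49 + 24.5·7·0.57 + 24.5·5.7·0.13 + 7·5.7·0.17] = 1152.63 + 709.895 = 1862.53.
With uncorrelated errors the cross-covariances are all true-score covariance, so they carry over unchanged; only the diagonal terms shrink to ρᵢσᵢ².
True-score variance = [21.7²·0.70 + 24.5²·0.79 + 7²·0.77 + 5.7²·0.59] + 709.895 = 860.72 + 709.895 = 1570.61.
Reliability = 1570.61 / 1862.53 = 0.843.

0.843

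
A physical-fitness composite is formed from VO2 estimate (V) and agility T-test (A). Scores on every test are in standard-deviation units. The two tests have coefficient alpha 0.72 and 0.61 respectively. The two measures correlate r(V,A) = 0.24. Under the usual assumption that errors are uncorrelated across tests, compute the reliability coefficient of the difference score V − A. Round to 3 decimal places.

Var(V−A) = 1 + 1 − 2·0.24 = 2 − 0.48 = 1.52.
With uncorrelated errors the cross-covariances are all true-score covariance, so they carry over unchanged; only the diagonal terms shrink to ρᵢσᵢ².
True-score variance = [0.72 + 0.61] − 0.48 = 1.33 − 0.48 = 0.85.
Reliability = 0.85 / 1.52 = 0.559.

0.559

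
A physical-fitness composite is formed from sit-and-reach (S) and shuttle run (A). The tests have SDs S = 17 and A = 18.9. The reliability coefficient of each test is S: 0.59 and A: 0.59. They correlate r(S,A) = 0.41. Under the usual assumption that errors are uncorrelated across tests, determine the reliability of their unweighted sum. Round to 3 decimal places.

Var(S+A) = 17² + 18.9² + 2·[17·18.9·0.41] = 646.21 + 263.466 = 909.676.
Under uncorrelated errors the observed covariances equal the true-score covariances, so only the own-variance terms attenuate.
True-score variance = [17²·0.59 + 18.9²·0.59] + 263.466 = 381.264 + 263.466 = 644.73.
Reliability = 644.73 / 909.676 = 0.709.

0.709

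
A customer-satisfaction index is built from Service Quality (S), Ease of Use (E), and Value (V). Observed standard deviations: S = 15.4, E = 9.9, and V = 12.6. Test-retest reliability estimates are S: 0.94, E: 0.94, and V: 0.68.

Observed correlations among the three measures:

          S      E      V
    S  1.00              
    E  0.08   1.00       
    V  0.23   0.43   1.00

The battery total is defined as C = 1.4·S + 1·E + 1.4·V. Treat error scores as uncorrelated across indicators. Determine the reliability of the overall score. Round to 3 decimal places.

Var(C) = 1.4²·15.4² + 9.9² + 1.4²·12.6² + 2·[1.4·15.4·9.9·0.08 + 1.96·15.4·12.6·0.23 + 1.4·9.9·12.6·0.43] = 874.013 + 359.284 = 1233.3.
With uncorrelated errors the cross-covariances are all true-score covariance, so they carry over unchanged; only the diagonal terms shrink to ρᵢσᵢ².
True-score variance = [1.4²·15.4²·0.94 + 9.9²·0.94 + 1.4²·12.6²·0.68] + 359.284 = 740.668 + 359.284 = 1099.95.
Reliability = 1099.95 / 1233.3 = 0.892.

0.892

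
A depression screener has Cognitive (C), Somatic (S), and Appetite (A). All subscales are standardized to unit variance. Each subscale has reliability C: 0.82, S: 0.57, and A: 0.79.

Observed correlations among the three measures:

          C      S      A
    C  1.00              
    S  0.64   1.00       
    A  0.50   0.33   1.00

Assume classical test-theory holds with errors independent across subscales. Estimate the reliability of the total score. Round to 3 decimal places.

0.862

Var(C+S+A) = 3 + 2·[0.64 + 0.50 + 0.33] = 3 + 2.94 = 5.94.
With uncorrelated errors the cross-covariances are all true-score covariance, so they carry over unchanged; only the diagonal terms shrink to ρᵢσᵢ².
True-score variance = [0.82 + 0.57 + 0.79] + 2.94 = 2.18 + 2.94 = 5.12.
Reliability = 5.12 / 5.94 = 0.862.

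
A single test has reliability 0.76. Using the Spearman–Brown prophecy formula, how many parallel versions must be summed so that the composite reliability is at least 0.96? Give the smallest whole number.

8

k ≥ ρ*(1−ρ₁)/(ρ₁(1−ρ*)) = 0.96·0.24 / (0.76·0.04) = 7.579.
Smallest integer k = 8.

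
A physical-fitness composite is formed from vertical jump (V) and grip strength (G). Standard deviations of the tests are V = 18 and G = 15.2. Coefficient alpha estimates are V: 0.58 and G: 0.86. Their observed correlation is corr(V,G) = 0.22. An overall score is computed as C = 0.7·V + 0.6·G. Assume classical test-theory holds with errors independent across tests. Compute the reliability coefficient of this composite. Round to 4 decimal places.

Var(C) = 0.7²·18² + 0.6²·15.2² + 2·[0.42·18·15.2·0.22] = 241.934 + 50.5613 = 292.496.
Because errors are independent across components, Cov(Tᵢ,Tⱼ) = Cov(Xᵢ,Xⱼ); the off-diagonal part of the true-score variance is the same as above.
True-score variance = [0.7²·18²·0.58 + 0.6²·15.2²·0.86] + 50.5613 = 163.611 + 50.5613 = 214.172.
Reliability = 214.172 / 292.496 = 0.7322.

0.7322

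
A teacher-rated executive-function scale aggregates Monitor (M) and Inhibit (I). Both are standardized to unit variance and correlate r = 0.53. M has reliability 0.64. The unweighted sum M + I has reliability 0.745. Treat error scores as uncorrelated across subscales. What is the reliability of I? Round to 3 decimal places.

Var(M+I) = 2 + 2·0.53 = 3.060.
True-score variance = ρ_M + ρ_I + 2·0.53, so 0.745 = (0.64 + ρ_I + 1.06) / 3.060.
ρ_I = 0.745·3.060 − 0.64 − 1.06 = 0.580.

0.580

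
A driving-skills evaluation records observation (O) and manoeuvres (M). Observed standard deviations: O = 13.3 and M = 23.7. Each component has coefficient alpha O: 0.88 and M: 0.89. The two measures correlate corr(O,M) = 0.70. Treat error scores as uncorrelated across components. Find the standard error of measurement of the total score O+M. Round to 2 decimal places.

9.11

Var(total) = 738.58 + 441.294 = 1179.87.
True-score variance = 655.567 + 441.294 = 1096.86, so reliability = 0.9296.
Error variance = 1179.87 − 1096.86 = 83.0127; SEM = √83.0127 = 9.11.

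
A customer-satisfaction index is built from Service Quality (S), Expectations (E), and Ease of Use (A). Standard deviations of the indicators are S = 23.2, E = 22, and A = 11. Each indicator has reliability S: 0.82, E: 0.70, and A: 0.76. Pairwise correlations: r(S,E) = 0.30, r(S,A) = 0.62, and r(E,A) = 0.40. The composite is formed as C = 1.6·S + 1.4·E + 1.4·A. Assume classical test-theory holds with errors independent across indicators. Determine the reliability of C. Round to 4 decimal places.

0.8641

Var(C) = 1.6²·23.2² + 1.4²·22² + 1.4²·11² + 2·[2.24·23.2·22·0.30 + 2.24·23.2·11·0.62 + 1.96·22·11·0.40] = 2563.69 + 1774.28 = 4337.97.
Because errors are independent across components, Cov(Tᵢ,Tⱼ) = Cov(Xᵢ,Xⱼ); the off-diagonal part of the true-score variance is the same as above.
True-score variance = [1.6²·23.2²·0.82 + 1.4²·22²·0.70 + 1.4²·11²·0.76] + 1774.28 = 1974.16 + 1774.28 = 3748.44.
Reliability = 3748.44 / 4337.97 = 0.8641.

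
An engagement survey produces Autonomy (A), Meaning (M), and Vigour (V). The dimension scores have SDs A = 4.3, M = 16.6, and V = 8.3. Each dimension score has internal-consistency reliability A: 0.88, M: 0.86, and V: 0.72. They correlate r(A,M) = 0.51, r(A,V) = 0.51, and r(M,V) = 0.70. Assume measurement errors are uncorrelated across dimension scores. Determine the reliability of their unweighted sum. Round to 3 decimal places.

0.910

Var(A+M+V) = 4.3² + 16.6² + 8.3² + 2·[4.3·16.6·0.51 + 4.3·8.3·0.51 + 16.6·8.3·0.70] = 362.94 + 302.103 = 665.043.
Under uncorrelated errors the observed covariances equal the true-score covariances, so only the own-variance terms attenuate.
True-score variance = [4.3²·0.88 + 16.6²·0.86 + 8.3²·0.72] + 302.103 = 302.854 + 302.103 = 604.957.
Reliability = 604.957 / 665.043 = 0.910.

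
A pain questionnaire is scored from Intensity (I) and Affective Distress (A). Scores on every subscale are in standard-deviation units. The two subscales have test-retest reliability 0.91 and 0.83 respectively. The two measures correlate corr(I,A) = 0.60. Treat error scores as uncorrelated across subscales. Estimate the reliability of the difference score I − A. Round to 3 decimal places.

0.675

Var(I−A) = 1 + 1 − 2·0.60 = 2 − 1.2 = 0.8.
Because errors are independent across components, Cov(Tᵢ,Tⱼ) = Cov(Xᵢ,Xⱼ); the off-diagonal part of the true-score variance is the same as above.
True-score variance = [0.91 + 0.83] − 1.2 = 1.74 − 1.2 = 0.54.
Reliability = 0.54 / 0.8 = 0.675.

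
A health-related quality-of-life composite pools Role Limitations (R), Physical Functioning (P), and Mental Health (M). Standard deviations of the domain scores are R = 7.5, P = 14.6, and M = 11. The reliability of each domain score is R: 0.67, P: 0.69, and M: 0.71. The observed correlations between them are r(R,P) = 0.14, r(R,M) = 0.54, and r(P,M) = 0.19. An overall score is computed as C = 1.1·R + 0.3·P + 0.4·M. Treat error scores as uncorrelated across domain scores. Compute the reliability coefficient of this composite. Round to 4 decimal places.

Var(C) = 1.1²·7.5² + 0.3²·14.6² + 0.4²·11² + 2·[0.33·7.5·14.6·0.14 + 0.44·7.5·11·0.54 + 0.12·14.6·11·0.19] = 106.607 + 56.6452 = 163.252.
Because errors are independent across components, Cov(Tᵢ,Tⱼ) = Cov(Xᵢ,Xⱼ); the off-diagonal part of the true-score variance is the same as above.
True-score variance = [1.1²·7.5²·0.67 + 0.3²·14.6²·0.69 + 0.4²·11²·0.71] + 56.6452 = 72.5847 + 56.6452 = 129.23.
Reliability = 129.23 / 163.252 = 0.7916.

0.7916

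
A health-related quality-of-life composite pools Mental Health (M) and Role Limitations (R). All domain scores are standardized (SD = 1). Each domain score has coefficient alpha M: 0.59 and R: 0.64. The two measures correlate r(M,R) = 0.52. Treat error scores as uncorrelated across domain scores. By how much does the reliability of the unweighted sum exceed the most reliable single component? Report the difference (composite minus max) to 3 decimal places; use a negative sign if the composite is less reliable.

0.107

Var(sum) = 2 + 1.04 = 3.04; true-score variance = 1.23 + 1.04 = 2.27; composite reliability = 0.7467.
Max component reliability = 0.6400.
Difference = 0.7467 − 0.6400 = 0.107.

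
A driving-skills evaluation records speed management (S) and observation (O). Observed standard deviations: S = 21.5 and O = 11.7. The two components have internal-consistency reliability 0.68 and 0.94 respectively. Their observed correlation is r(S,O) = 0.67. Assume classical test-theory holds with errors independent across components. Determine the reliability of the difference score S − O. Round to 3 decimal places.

0.404

Var(S−O) = 21.5² + 11.7² − 2·21.5·11.7·0.67 = 599.14 − 337.077 = 262.063.
Under uncorrelated errors the observed covariances equal the true-score covariances, so only the own-variance terms attenuate.
True-score variance = [21.5²·0.68 + 11.7²·0.94] − 337.077 = 443.007 − 337.077 = 105.93.
Reliability = 105.93 / 262.063 = 0.404.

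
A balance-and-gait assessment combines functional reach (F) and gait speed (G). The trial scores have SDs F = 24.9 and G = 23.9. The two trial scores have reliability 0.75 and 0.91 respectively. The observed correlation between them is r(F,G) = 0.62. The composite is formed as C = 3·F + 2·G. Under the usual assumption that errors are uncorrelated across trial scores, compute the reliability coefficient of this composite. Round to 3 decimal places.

0.870

Var(C) = 3²·24.9² + 2²·23.9² + 2·[6·24.9·23.9·0.62] = 7864.93 + 4427.62 = 12292.5.
Under uncorrelated errors the observed covariances equal the true-score covariances, so only the own-variance terms attenuate.
True-score variance = [3²·24.9²·0.75 + 2²·23.9²·0.91] + 4427.62 = 6264.27 + 4427.62 = 10691.9.
Reliability = 10691.9 / 12292.5 = 0.870.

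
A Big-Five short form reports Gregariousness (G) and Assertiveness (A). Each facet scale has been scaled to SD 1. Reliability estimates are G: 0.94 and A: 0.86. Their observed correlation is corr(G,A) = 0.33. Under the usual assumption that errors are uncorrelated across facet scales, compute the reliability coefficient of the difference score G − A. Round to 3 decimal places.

0.851

Var(G−A) = 1 + 1 − 2·0.33 = 2 − 0.66 = 1.34.
With uncorrelated errors the cross-covariances are all true-score covariance, so they carry over unchanged; only the diagonal terms shrink to ρᵢσᵢ².
True-score variance = [0.94 + 0.86] − 0.66 = 1.8 − 0.66 = 1.14.
Reliability = 1.14 / 1.34 = 0.851.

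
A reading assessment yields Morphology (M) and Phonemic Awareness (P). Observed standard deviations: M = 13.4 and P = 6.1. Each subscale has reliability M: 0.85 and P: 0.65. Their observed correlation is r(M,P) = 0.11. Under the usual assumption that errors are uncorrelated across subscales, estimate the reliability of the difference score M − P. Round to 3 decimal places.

0.799

Var(M−P) = 13.4² + 6.1² − 2·13.4·6.1·0.11 = 216.77 − 17.9828 = 198.787.
Under uncorrelated errors the observed covariances equal the true-score covariances, so only the own-variance terms attenuate.
True-score variance = [13.4²·0.85 + 6.1²·0.65] − 17.9828 = 176.812 − 17.9828 = 158.83.
Reliability = 158.83 / 198.787 = 0.799.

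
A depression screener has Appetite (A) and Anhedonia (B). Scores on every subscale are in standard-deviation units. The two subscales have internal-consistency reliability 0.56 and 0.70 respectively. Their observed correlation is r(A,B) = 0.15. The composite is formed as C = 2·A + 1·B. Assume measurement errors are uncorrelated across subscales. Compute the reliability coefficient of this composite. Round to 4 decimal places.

Var(C) = 2² + 1 + 2·[2·0.15] = 5 + 0.6 = 5.6.
Under uncorrelated errors the observed covariances equal the true-score covariances, so only the own-variance terms attenuate.
True-score variance = [2²·0.56 + 0.70] + 0.6 = 2.94 + 0.6 = 3.54.
Reliability = 3.54 / 5.6 = 0.6321.

0.6321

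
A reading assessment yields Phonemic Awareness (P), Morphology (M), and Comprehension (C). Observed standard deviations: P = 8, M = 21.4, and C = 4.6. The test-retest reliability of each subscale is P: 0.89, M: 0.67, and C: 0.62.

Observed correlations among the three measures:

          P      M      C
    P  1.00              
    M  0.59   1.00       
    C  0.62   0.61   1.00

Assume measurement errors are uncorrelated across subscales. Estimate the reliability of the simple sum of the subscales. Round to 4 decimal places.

0.8175

Var(P+M+C) = 8² + 21.4² + 4.6² + 2·[8·21.4·0.59 + 8·4.6·0.62 + 21.4·4.6·0.61] = 543.12 + 367.745 = 910.865.
Under uncorrelated errors the observed covariances equal the true-score covariances, so only the own-variance terms attenuate.
True-score variance = [8²·0.89 + 21.4²·0.67 + 4.6²·0.62] + 367.745 = 376.912 + 367.745 = 744.657.
Reliability = 744.657 / 910.865 = 0.8175.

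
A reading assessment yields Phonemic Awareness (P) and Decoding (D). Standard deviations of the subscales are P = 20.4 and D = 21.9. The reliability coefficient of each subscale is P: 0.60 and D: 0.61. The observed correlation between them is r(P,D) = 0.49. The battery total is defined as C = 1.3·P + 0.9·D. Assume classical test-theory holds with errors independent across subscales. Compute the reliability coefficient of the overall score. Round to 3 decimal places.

Var(C) = 1.3²·20.4² + 0.9²·21.9² + 2·[1.17·20.4·21.9·0.49] = 1091.79 + 512.255 = 1604.05.
With uncorrelated errors the cross-covariances are all true-score covariance, so they carry over unchanged; only the diagonal terms shrink to ρᵢσᵢ².
True-score variance = [1.3²·20.4²·0.60 + 0.9²·21.9²·0.61] + 512.255 = 658.962 + 512.255 = 1171.22.
Reliability = 1171.22 / 1604.05 = 0.730.

0.730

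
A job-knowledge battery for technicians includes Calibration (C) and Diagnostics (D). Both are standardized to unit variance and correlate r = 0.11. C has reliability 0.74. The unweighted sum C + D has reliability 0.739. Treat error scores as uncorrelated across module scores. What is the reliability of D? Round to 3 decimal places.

0.681

Var(C+D) = 2 + 2·0.11 = 2.220.
True-score variance = ρ_C + ρ_D + 2·0.11, so 0.739 = (0.74 + ρ_D + 0.22) / 2.220.
ρ_D = 0.739·2.220 − 0.74 − 0.22 = 0.681.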